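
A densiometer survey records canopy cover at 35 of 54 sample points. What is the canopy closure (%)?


Formula: Canopy closure = covered points / total points * 100
Closure = 35 / 54 * 100
Closure = 0.6481 * 100 = 64.8%

64.8


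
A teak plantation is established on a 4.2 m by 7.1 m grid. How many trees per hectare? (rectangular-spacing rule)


Formula: TPH = 10000 m^2/ha / (spacing_x * spacing_y)
Area per tree = 4.2 m * 7.1 m = 29.82 m^2
TPH = 10000 / 29.82 = 335 trees/ha

335


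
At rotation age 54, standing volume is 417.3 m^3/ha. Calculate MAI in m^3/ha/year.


Formula: MAI = Total Volume / Stand Age
MAI = 417.3 m^3/ha / 54 years
MAI = 7.73 m^3/ha/year

7.73


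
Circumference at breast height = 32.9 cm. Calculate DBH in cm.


Formula: DBH = C / pi
DBH = 32.9 / pi
pi = 3.14159...
DBH = 10.5 cm

10.5


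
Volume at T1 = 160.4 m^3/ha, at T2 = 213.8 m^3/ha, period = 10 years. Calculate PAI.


Formula: PAI = (V_T2 - V_T1) / (T2 - T1)
Volume increment = 213.8 - 160.4 = 53.4 m^3/ha
PAI = 53.4 / 10 = 5.34 m^3/ha/year

5.34


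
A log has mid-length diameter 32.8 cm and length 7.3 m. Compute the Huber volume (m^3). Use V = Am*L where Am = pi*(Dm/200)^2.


Huber: V = Am * L,  Am = pi*(Dm/200)^2
Am = pi*(32.8/200)^2 = 0.084496 m^2
V = 0.084496*7.3 = 0.6168 m^3

0.6168


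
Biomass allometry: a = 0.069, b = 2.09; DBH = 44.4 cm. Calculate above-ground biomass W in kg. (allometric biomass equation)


Formula: W = a * DBH^b  (allometric power law)
DBH^b = 44.4^2.09 = 2773.5143
W = 0.069 * 2773.5143 = 191.4 kg

191.4


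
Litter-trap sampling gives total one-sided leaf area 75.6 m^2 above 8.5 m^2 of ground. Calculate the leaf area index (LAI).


Formula: LAI = total leaf area / ground area  (dimensionless)
LAI = 75.6 m^2 / 8.5 m^2
LAI = 8.89

8.89


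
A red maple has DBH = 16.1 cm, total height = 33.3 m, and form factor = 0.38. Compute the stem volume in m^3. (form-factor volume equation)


Formula: V = pi * (DBH/200)^2 * H * ff
Radius = DBH/200 = 16.1/200 = 0.0805 m
Radius^2 = 0.0805^2 = 0.00648025 m^2
V = pi * 0.00648025 * 33.3 * 0.38
V = 0.258 m^3

0.258


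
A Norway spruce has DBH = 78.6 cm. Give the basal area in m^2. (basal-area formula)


Formula: BA = pi * (DBH/2)^2 / 10000  (cm^2 to m^2)
Radius = DBH/2 = 78.6/2 = 39.3 cm
BA = pi * 39.3^2 / 10000
   = 4852.1584 cm^2 / 10000
   = 0.4852 m^2

0.4852


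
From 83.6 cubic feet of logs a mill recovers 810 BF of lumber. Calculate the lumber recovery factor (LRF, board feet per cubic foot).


Formula: LRF = Lumber Output (BF) / Log Input (ft^3)
LRF = 810 BF / 83.6 ft^3
LRF = 9.69 BF/ft^3

9.69


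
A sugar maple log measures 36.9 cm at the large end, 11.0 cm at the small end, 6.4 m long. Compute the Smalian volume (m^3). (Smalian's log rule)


Smalian: V = (A1 + A2)/2 * L,  A = pi*(D/200)^2
A1 = pi*(36.9/200)^2 = 0.106941 m^2
A2 = pi*(11.0/200)^2 = 0.009503 m^2
V = (0.106941+0.009503)/2*6.4 = 0.3726 m^3

0.3726


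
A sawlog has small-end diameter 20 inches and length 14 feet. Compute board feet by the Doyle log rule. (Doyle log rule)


Doyle: BF = (D - 4)^2 * L / 16
Adjusted diameter = 20 - 4 = 16 in
(D-4)^2 = 16^2 = 256
BF = 256 * 14 / 16 = 224 BF

224


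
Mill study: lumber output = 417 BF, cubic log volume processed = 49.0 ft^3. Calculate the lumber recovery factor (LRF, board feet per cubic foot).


Formula: LRF = Lumber Output (BF) / Log Input (ft^3)
LRF = 417 BF / 49.0 ft^3
LRF = 8.51 BF/ft^3

8.51


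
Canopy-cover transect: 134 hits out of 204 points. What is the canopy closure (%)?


Formula: Canopy closure = covered points / total points * 100
Closure = 134 / 204 * 100
Closure = 0.6569 * 100 = 65.7%

65.7


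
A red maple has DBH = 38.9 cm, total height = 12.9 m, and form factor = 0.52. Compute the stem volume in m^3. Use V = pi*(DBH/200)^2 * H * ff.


Formula: V = pi * (DBH/200)^2 * H * ff
Radius = DBH/200 = 38.9/200 = 0.1945 m
Radius^2 = 0.1945^2 = 0.03783025 m^2
V = pi * 0.03783025 * 12.9 * 0.52
V = 0.797 m^3

0.797


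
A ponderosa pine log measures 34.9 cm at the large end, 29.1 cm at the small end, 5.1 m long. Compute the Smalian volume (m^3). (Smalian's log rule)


Smalian: V = (A1 + A2)/2 * L,  A = pi*(D/200)^2
A1 = pi*(34.9/200)^2 = 0.095662 m^2
A2 = pi*(29.1/200)^2 = 0.066508 m^2
V = (0.095662+0.066508)/2*5.1 = 0.4135 m^3

0.4135


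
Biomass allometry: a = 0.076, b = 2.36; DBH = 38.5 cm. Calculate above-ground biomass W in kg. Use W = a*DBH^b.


Formula: W = a * DBH^b  (allometric power law)
DBH^b = 38.5^2.36 = 5516.801
W = 0.076 * 5516.801 = 419.3 kg

419.3


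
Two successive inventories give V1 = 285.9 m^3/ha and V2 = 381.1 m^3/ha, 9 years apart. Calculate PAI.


Formula: PAI = (V_T2 - V_T1) / (T2 - T1)
Volume increment = 381.1 - 285.9 = 95.2 m^3/ha
PAI = 95.2 / 9 = 10.58 m^3/ha/year

10.58


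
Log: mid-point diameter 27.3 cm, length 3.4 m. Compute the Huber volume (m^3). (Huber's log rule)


Huber: V = Am * L,  Am = pi*(Dm/200)^2
Am = pi*(27.3/200)^2 = 0.058535 m^2
V = 0.058535*3.4 = 0.199 m^3

0.199


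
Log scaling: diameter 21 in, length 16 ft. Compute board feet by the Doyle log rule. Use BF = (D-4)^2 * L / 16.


Doyle: BF = (D - 4)^2 * L / 16
Adjusted diameter = 21 - 4 = 17 in
(D-4)^2 = 17^2 = 289
BF = 289 * 16 / 16 = 289 BF

289


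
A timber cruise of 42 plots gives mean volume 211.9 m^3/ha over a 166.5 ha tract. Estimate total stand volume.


Formula: Total Volume = Mean Volume per ha * Total Area
Total Volume = 211.9 m^3/ha * 166.5 ha
Total Volume = 35281 m^3

35281


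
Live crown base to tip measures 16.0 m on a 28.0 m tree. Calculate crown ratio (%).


Formula: Crown Ratio = (Crown Length / Total Height) * 100
CR = (16.0 m / 28.0 m) * 100
CR = 0.5714 * 100 = 57.1%

57.1


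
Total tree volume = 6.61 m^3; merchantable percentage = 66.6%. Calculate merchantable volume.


Formula: MV = V_total * (merchantable_pct / 100)
Merchantable fraction = 66.6% / 100 = 0.666
MV = 6.61 m^3 * 0.666 = 4.402 m^3

4.402


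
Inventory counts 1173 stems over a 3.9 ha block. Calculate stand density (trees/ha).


Formula: Stand Density = N_trees / Area_ha
Density = 1173 trees / 3.9 ha
Density = 301 trees/ha

301


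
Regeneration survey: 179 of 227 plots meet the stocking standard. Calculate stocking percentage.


Formula: Stocking % = stocked plots / total plots * 100
Stocking = 179 / 227 * 100
Stocking = 0.7885 * 100 = 78.9%

78.9


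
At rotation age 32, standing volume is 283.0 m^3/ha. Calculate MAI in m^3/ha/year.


Formula: MAI = Total Volume / Stand Age
MAI = 283.0 m^3/ha / 32 years
MAI = 8.84 m^3/ha/year

8.84


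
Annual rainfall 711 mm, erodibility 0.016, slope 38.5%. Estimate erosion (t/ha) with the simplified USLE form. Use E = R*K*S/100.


Formula: E = R * K * S / 100  (simplified USLE)
R * K = 711 * 0.016 = 11.376
E = 11.376 * 38.5 / 100 = 4.38 t/ha

4.38


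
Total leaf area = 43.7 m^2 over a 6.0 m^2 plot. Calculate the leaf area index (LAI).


Formula: LAI = total leaf area / ground area  (dimensionless)
LAI = 43.7 m^2 / 6.0 m^2
LAI = 7.28

7.28


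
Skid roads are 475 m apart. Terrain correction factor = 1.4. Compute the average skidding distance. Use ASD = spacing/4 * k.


Formula: ASD = (spacing / 4) * correction
Uncorrected distance = spacing / 4 = 475 / 4 = 118.75 m
ASD = 118.75 * 1.4 = 166 m

166


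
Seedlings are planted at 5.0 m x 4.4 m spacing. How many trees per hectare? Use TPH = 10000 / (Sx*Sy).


Formula: TPH = 10000 m^2/ha / (spacing_x * spacing_y)
Area per tree = 5.0 m * 4.4 m = 22.0 m^2
TPH = 10000 / 22.0 = 455 trees/ha

455


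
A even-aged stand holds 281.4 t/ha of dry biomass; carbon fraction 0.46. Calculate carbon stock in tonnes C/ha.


Formula: Carbon Stock = Biomass * Carbon Fraction
C = 281.4 t/ha * 0.46
C = 129.4 t C/ha

129.4


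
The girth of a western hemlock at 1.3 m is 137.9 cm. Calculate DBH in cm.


Formula: DBH = C / pi
DBH = 137.9 / pi
pi = 3.14159...
DBH = 43.9 cm

43.9


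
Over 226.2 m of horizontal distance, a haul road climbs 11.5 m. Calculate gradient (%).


Formula: Gradient = rise / run * 100
Gradient = 11.5 / 226.2 * 100 = 5.1%

5.1


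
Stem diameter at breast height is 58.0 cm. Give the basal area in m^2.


Formula: BA = pi * (DBH/2)^2 / 10000  (cm^2 to m^2)
Radius = DBH/2 = 58.0/2 = 29.0 cm
BA = pi * 29.0^2 / 10000
   = 2642.0794 cm^2 / 10000
   = 0.2642 m^2

0.2642


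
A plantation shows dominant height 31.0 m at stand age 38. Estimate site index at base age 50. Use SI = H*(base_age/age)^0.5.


Formula: SI = H_dom * (base_age / age)^0.5
Age ratio = 50 / 38 = 1.31579
sqrt(age_ratio) = 1.14708
SI = 31.0 * 1.14708 = 35.6 m

35.6


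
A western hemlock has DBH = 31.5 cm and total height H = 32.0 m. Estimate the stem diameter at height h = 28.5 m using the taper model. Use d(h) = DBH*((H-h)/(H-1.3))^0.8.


Taper: d(h) = DBH * ((H - h) / (H - 1.3))^0.8
Numerator = H - h = 32.0 - 28.5 = 3.5 m
Denominator = H - 1.3 = 32.0 - 1.3 = 30.7 m
Ratio = 3.5 / 30.7 = 0.11401
d = 31.5 * 0.11401^0.8 = 5.5 cm

5.5


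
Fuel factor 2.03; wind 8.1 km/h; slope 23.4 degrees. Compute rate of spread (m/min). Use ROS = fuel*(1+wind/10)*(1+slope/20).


Formula: ROS = fuel * (1 + wind/10) * (1 + slope/20)
Wind factor = 1 + 8.1/10 = 1.81
Slope factor = 1 + 23.4/20 = 2.17
ROS = 2.03 * 1.81 * 2.17 = 7.97 m/min

7.97


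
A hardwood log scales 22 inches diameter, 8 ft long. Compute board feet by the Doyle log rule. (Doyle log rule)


Doyle: BF = (D - 4)^2 * L / 16
Adjusted diameter = 22 - 4 = 18 in
(D-4)^2 = 18^2 = 324
BF = 324 * 8 / 16 = 162 BF

162


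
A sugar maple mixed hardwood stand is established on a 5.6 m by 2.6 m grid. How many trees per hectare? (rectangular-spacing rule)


Formula: TPH = 10000 m^2/ha / (spacing_x * spacing_y)
Area per tree = 5.6 m * 2.6 m = 14.56 m^2
TPH = 10000 / 14.56 = 687 trees/ha

687


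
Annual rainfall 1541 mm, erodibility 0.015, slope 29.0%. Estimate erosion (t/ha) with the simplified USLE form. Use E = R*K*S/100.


Formula: E = R * K * S / 100  (simplified USLE)
R * K = 1541 * 0.015 = 23.115
E = 23.115 * 29.0 / 100 = 6.7 t/ha

6.7


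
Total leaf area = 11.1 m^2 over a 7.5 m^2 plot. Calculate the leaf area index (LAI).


Formula: LAI = total leaf area / ground area  (dimensionless)
LAI = 11.1 m^2 / 7.5 m^2
LAI = 1.48

1.48


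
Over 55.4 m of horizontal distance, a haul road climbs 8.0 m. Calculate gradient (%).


Formula: Gradient = rise / run * 100
Gradient = 8.0 / 55.4 * 100 = 14.4%

14.4


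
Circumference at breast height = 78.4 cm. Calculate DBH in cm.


Formula: DBH = C / pi
DBH = 78.4 / pi
pi = 3.14159...
DBH = 25.0 cm

25.0


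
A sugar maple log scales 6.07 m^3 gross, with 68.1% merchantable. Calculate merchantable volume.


Formula: MV = V_total * (merchantable_pct / 100)
Merchantable fraction = 68.1% / 100 = 0.681
MV = 6.07 m^3 * 0.681 = 4.134 m^3

4.134


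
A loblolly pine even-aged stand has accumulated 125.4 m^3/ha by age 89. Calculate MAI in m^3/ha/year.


Formula: MAI = Total Volume / Stand Age
MAI = 125.4 m^3/ha / 89 years
MAI = 1.41 m^3/ha/year

1.41


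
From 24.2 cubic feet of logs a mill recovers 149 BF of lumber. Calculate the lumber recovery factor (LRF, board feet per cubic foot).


Formula: LRF = Lumber Output (BF) / Log Input (ft^3)
LRF = 149 BF / 24.2 ft^3
LRF = 6.16 BF/ft^3

6.16


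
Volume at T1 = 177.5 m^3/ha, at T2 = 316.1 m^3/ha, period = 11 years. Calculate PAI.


Formula: PAI = (V_T2 - V_T1) / (T2 - T1)
Volume increment = 316.1 - 177.5 = 138.6 m^3/ha
PAI = 138.6 / 11 = 12.6 m^3/ha/year

12.6


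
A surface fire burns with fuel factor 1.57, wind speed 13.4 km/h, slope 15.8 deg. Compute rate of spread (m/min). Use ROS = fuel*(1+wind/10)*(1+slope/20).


Formula: ROS = fuel * (1 + wind/10) * (1 + slope/20)
Wind factor = 1 + 13.4/10 = 2.34
Slope factor = 1 + 15.8/20 = 1.79
ROS = 1.57 * 2.34 * 1.79 = 6.58 m/min

6.58


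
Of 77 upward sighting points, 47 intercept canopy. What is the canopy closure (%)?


Formula: Canopy closure = covered points / total points * 100
Closure = 47 / 77 * 100
Closure = 0.6104 * 100 = 61.0%

61.0


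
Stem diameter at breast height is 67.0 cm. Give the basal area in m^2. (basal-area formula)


Formula: BA = pi * (DBH/2)^2 / 10000  (cm^2 to m^2)
Radius = DBH/2 = 67.0/2 = 33.5 cm
BA = pi * 33.5^2 / 10000
   = 3525.6524 cm^2 / 10000
   = 0.3526 m^2

0.3526


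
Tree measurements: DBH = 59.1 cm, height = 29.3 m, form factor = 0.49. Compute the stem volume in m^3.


Formula: V = pi * (DBH/200)^2 * H * ff
Radius = DBH/200 = 59.1/200 = 0.2955 m
Radius^2 = 0.2955^2 = 0.08732025 m^2
V = pi * 0.08732025 * 29.3 * 0.49
V = 3.938 m^3

3.938


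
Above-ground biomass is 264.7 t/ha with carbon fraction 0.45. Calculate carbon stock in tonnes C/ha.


Formula: Carbon Stock = Biomass * Carbon Fraction
C = 264.7 t/ha * 0.45
C = 119.1 t C/ha

119.1


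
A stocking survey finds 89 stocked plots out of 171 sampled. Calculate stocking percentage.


Formula: Stocking % = stocked plots / total plots * 100
Stocking = 89 / 171 * 100
Stocking = 0.5205 * 100 = 52.0%

52.0


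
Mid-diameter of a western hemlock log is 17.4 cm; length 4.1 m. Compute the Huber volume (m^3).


Huber: V = Am * L,  Am = pi*(Dm/200)^2
Am = pi*(17.4/200)^2 = 0.023779 m^2
V = 0.023779*4.1 = 0.0975 m^3

0.0975


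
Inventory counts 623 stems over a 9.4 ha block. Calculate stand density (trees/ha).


Formula: Stand Density = N_trees / Area_ha
Density = 623 trees / 9.4 ha
Density = 66 trees/ha

66


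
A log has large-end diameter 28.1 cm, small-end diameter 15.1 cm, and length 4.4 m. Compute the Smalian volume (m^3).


Smalian: V = (A1 + A2)/2 * L,  A = pi*(D/200)^2
A1 = pi*(28.1/200)^2 = 0.062016 m^2
A2 = pi*(15.1/200)^2 = 0.017908 m^2
V = (0.062016+0.017908)/2*4.4 = 0.1758 m^3

0.1758


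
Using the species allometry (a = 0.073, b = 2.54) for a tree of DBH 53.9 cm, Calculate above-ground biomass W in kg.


Formula: W = a * DBH^b  (allometric power law)
DBH^b = 53.9^2.54 = 25017.0135
W = 0.073 * 25017.0135 = 1826.2 kg

1826.2


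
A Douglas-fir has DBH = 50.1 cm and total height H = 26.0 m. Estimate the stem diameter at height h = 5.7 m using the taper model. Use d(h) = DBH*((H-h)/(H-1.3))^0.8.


Taper: d(h) = DBH * ((H - h) / (H - 1.3))^0.8
Numerator = H - h = 26.0 - 5.7 = 20.3 m
Denominator = H - 1.3 = 26.0 - 1.3 = 24.7 m
Ratio = 20.3 / 24.7 = 0.82186
d = 50.1 * 0.82186^0.8 = 42.8 cm

42.8


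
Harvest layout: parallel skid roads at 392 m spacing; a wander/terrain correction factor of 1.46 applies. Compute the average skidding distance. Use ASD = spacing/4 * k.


Formula: ASD = (spacing / 4) * correction
Uncorrected distance = spacing / 4 = 392 / 4 = 98 m
ASD = 98 * 1.46 = 143 m

143


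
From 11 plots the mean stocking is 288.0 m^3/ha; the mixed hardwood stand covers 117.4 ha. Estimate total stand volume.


Formula: Total Volume = Mean Volume per ha * Total Area
Total Volume = 288.0 m^3/ha * 117.4 ha
Total Volume = 33811 m^3

33811


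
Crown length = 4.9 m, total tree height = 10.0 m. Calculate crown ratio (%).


Formula: Crown Ratio = (Crown Length / Total Height) * 100
CR = (4.9 m / 10.0 m) * 100
CR = 0.49 * 100 = 49.0%

49.0


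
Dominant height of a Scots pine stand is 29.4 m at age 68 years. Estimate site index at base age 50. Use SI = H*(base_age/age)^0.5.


Formula: SI = H_dom * (base_age / age)^0.5
Age ratio = 50 / 68 = 0.73529
sqrt(age_ratio) = 0.85749
SI = 29.4 * 0.85749 = 25.2 m

25.2


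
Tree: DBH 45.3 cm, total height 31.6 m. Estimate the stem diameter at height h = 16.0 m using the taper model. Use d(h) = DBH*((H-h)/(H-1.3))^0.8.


Taper: d(h) = DBH * ((H - h) / (H - 1.3))^0.8
Numerator = H - h = 31.6 - 16.0 = 15.6 m
Denominator = H - 1.3 = 31.6 - 1.3 = 30.3 m
Ratio = 15.6 / 30.3 = 0.51485
d = 45.3 * 0.51485^0.8 = 26.6 cm

26.6


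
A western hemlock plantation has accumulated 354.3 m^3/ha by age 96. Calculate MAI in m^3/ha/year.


Formula: MAI = Total Volume / Stand Age
MAI = 354.3 m^3/ha / 96 years
MAI = 3.69 m^3/ha/year

3.69


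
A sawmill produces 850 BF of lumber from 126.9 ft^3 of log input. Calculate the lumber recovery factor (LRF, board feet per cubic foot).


Formula: LRF = Lumber Output (BF) / Log Input (ft^3)
LRF = 850 BF / 126.9 ft^3
LRF = 6.7 BF/ft^3

6.7


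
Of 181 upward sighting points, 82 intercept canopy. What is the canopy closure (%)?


Formula: Canopy closure = covered points / total points * 100
Closure = 82 / 181 * 100
Closure = 0.453 * 100 = 45.3%

45.3


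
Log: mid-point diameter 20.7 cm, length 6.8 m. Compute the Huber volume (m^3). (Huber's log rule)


Huber: V = Am * L,  Am = pi*(Dm/200)^2
Am = pi*(20.7/200)^2 = 0.033654 m^2
V = 0.033654*6.8 = 0.2288 m^3

0.2288


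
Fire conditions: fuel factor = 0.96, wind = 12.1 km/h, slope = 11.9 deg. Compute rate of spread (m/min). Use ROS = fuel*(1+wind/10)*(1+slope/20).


Formula: ROS = fuel * (1 + wind/10) * (1 + slope/20)
Wind factor = 1 + 12.1/10 = 2.21
Slope factor = 1 + 11.9/20 = 1.595
ROS = 0.96 * 2.21 * 1.595 = 3.38 m/min

3.38


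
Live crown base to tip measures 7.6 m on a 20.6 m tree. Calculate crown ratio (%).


Formula: Crown Ratio = (Crown Length / Total Height) * 100
CR = (7.6 m / 20.6 m) * 100
CR = 0.3689 * 100 = 36.9%

36.9


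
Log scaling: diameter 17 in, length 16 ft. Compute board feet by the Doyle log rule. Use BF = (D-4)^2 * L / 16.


Doyle: BF = (D - 4)^2 * L / 16
Adjusted diameter = 17 - 4 = 13 in
(D-4)^2 = 13^2 = 169
BF = 169 * 16 / 16 = 169 BF

169


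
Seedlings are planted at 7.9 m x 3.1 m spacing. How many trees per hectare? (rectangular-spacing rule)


Formula: TPH = 10000 m^2/ha / (spacing_x * spacing_y)
Area per tree = 7.9 m * 3.1 m = 24.49 m^2
TPH = 10000 / 24.49 = 408 trees/ha

408


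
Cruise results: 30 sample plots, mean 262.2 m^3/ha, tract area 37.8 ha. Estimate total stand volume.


Formula: Total Volume = Mean Volume per ha * Total Area
Total Volume = 262.2 m^3/ha * 37.8 ha
Total Volume = 9911 m^3

9911


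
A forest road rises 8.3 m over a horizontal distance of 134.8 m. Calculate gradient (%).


Formula: Gradient = rise / run * 100
Gradient = 8.3 / 134.8 * 100 = 6.2%

6.2


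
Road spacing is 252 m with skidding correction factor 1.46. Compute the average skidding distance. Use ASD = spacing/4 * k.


Formula: ASD = (spacing / 4) * correction
Uncorrected distance = spacing / 4 = 252 / 4 = 63 m
ASD = 63 * 1.46 = 92 m

92


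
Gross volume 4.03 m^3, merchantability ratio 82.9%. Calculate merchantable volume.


Formula: MV = V_total * (merchantable_pct / 100)
Merchantable fraction = 82.9% / 100 = 0.829
MV = 4.03 m^3 * 0.829 = 3.341 m^3

3.341


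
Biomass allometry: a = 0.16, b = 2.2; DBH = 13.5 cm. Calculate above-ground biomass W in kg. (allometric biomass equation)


Formula: W = a * DBH^b  (allometric power law)
DBH^b = 13.5^2.2 = 306.7145
W = 0.16 * 306.7145 = 49.1 kg

49.1


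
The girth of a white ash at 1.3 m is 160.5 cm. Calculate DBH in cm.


Formula: DBH = C / pi
DBH = 160.5 / pi
pi = 3.14159...
DBH = 51.1 cm

51.1


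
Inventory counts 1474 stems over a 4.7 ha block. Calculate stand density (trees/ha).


Formula: Stand Density = N_trees / Area_ha
Density = 1474 trees / 4.7 ha
Density = 314 trees/ha

314


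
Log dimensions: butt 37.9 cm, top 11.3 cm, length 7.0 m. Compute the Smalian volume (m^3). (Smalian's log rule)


Smalian: V = (A1 + A2)/2 * L,  A = pi*(D/200)^2
A1 = pi*(37.9/200)^2 = 0.112815 m^2
A2 = pi*(11.3/200)^2 = 0.010029 m^2
V = (0.112815+0.010029)/2*7.0 = 0.43 m^3

0.43


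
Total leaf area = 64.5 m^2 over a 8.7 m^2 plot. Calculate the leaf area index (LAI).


Formula: LAI = total leaf area / ground area  (dimensionless)
LAI = 64.5 m^2 / 8.7 m^2
LAI = 7.41

7.41


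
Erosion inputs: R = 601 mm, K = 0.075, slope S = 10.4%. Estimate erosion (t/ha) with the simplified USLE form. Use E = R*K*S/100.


Formula: E = R * K * S / 100  (simplified USLE)
R * K = 601 * 0.075 = 45.075
E = 45.075 * 10.4 / 100 = 4.69 t/ha

4.69


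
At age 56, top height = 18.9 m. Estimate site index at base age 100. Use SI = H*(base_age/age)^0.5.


Formula: SI = H_dom * (base_age / age)^0.5
Age ratio = 100 / 56 = 1.78571
sqrt(age_ratio) = 1.33631
SI = 18.9 * 1.33631 = 25.3 m

25.3


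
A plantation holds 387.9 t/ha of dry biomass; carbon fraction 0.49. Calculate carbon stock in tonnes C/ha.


Formula: Carbon Stock = Biomass * Carbon Fraction
C = 387.9 t/ha * 0.49
C = 190.1 t C/ha

190.1


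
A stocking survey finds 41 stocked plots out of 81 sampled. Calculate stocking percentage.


Formula: Stocking % = stocked plots / total plots * 100
Stocking = 41 / 81 * 100
Stocking = 0.5062 * 100 = 50.6%

50.6


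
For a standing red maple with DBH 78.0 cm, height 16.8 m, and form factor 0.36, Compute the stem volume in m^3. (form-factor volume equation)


Formula: V = pi * (DBH/200)^2 * H * ff
Radius = DBH/200 = 78.0/200 = 0.39 m
Radius^2 = 0.39^2 = 0.1521 m^2
V = pi * 0.1521 * 16.8 * 0.36
V = 2.89 m^3

2.89


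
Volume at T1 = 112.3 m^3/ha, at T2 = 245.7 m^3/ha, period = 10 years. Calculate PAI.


Formula: PAI = (V_T2 - V_T1) / (T2 - T1)
Volume increment = 245.7 - 112.3 = 133.4 m^3/ha
PAI = 133.4 / 10 = 13.34 m^3/ha/year

13.34


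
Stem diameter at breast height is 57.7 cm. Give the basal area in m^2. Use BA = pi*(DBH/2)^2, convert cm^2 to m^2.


Formula: BA = pi * (DBH/2)^2 / 10000  (cm^2 to m^2)
Radius = DBH/2 = 57.7/2 = 28.85 cm
BA = pi * 28.85^2 / 10000
   = 2614.8183 cm^2 / 10000
   = 0.2615 m^2

0.2615


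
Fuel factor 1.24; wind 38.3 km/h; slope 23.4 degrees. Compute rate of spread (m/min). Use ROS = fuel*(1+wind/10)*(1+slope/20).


Formula: ROS = fuel * (1 + wind/10) * (1 + slope/20)
Wind factor = 1 + 38.3/10 = 4.83
Slope factor = 1 + 23.4/20 = 2.17
ROS = 1.24 * 4.83 * 2.17 = 13.0 m/min

13.0


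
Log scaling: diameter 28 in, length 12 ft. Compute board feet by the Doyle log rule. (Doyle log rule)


Doyle: BF = (D - 4)^2 * L / 16
Adjusted diameter = 28 - 4 = 24 in
(D-4)^2 = 24^2 = 576
BF = 576 * 12 / 16 = 432 BF

432


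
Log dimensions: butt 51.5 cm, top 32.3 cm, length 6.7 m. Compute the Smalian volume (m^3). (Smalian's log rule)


Smalian: V = (A1 + A2)/2 * L,  A = pi*(D/200)^2
A1 = pi*(51.5/200)^2 = 0.208307 m^2
A2 = pi*(32.3/200)^2 = 0.08194 m^2
V = (0.208307+0.08194)/2*6.7 = 0.9723 m^3

0.9723


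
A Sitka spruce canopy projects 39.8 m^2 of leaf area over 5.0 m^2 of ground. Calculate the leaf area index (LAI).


Formula: LAI = total leaf area / ground area  (dimensionless)
LAI = 39.8 m^2 / 5.0 m^2
LAI = 7.96

7.96


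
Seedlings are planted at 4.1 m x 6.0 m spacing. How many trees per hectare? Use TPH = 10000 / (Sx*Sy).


Formula: TPH = 10000 m^2/ha / (spacing_x * spacing_y)
Area per tree = 4.1 m * 6.0 m = 24.6 m^2
TPH = 10000 / 24.6 = 407 trees/ha

407


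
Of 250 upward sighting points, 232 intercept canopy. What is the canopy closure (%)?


Formula: Canopy closure = covered points / total points * 100
Closure = 232 / 250 * 100
Closure = 0.928 * 100 = 92.8%

92.8


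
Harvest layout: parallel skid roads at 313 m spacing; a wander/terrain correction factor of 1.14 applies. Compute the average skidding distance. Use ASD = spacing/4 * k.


Formula: ASD = (spacing / 4) * correction
Uncorrected distance = spacing / 4 = 313 / 4 = 78.25 m
ASD = 78.25 * 1.14 = 89 m

89


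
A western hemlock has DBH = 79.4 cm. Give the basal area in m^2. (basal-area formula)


Formula: BA = pi * (DBH/2)^2 / 10000  (cm^2 to m^2)
Radius = DBH/2 = 79.4/2 = 39.7 cm
BA = pi * 39.7^2 / 10000
   = 4951.4328 cm^2 / 10000
   = 0.4951 m^2

0.4951


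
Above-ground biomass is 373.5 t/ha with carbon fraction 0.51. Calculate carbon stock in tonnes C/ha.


Formula: Carbon Stock = Biomass * Carbon Fraction
C = 373.5 t/ha * 0.51
C = 190.5 t C/ha

190.5


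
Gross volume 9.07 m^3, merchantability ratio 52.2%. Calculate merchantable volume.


Formula: MV = V_total * (merchantable_pct / 100)
Merchantable fraction = 52.2% / 100 = 0.522
MV = 9.07 m^3 * 0.522 = 4.735 m^3

4.735


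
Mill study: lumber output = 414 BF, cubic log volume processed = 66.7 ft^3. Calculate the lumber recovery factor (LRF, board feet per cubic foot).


Formula: LRF = Lumber Output (BF) / Log Input (ft^3)
LRF = 414 BF / 66.7 ft^3
LRF = 6.21 BF/ft^3

6.21


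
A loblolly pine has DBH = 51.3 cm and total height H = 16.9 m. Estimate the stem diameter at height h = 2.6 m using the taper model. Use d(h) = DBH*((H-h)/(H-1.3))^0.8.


Taper: d(h) = DBH * ((H - h) / (H - 1.3))^0.8
Numerator = H - h = 16.9 - 2.6 = 14.3 m
Denominator = H - 1.3 = 16.9 - 1.3 = 15.6 m
Ratio = 14.3 / 15.6 = 0.91667
d = 51.3 * 0.91667^0.8 = 47.9 cm

47.9


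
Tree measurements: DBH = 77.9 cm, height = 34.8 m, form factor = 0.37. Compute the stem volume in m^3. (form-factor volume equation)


Formula: V = pi * (DBH/200)^2 * H * ff
Radius = DBH/200 = 77.9/200 = 0.3895 m
Radius^2 = 0.3895^2 = 0.15171025 m^2
V = pi * 0.15171025 * 34.8 * 0.37
V = 6.137 m^3

6.137


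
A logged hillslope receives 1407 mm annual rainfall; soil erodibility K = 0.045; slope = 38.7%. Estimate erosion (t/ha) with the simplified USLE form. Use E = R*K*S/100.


Formula: E = R * K * S / 100  (simplified USLE)
R * K = 1407 * 0.045 = 63.315
E = 63.315 * 38.7 / 100 = 24.5 t/ha

24.5


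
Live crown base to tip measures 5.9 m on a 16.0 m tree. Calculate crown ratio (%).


Formula: Crown Ratio = (Crown Length / Total Height) * 100
CR = (5.9 m / 16.0 m) * 100
CR = 0.3688 * 100 = 36.9%

36.9


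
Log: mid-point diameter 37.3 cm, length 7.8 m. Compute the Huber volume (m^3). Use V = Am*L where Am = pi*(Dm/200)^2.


Huber: V = Am * L,  Am = pi*(Dm/200)^2
Am = pi*(37.3/200)^2 = 0.109272 m^2
V = 0.109272*7.8 = 0.8523 m^3

0.8523


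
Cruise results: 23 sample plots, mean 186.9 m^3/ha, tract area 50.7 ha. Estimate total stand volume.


Formula: Total Volume = Mean Volume per ha * Total Area
Total Volume = 186.9 m^3/ha * 50.7 ha
Total Volume = 9476 m^3

9476


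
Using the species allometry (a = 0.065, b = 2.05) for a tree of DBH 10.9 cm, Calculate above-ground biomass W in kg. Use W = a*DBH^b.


Formula: W = a * DBH^b  (allometric power law)
DBH^b = 10.9^2.05 = 133.8827
W = 0.065 * 133.8827 = 8.7 kg

8.7


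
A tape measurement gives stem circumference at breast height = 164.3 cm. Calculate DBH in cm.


Formula: DBH = C / pi
DBH = 164.3 / pi
pi = 3.14159...
DBH = 52.3 cm

52.3


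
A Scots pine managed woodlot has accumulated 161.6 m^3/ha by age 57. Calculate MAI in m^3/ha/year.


Formula: MAI = Total Volume / Stand Age
MAI = 161.6 m^3/ha / 57 years
MAI = 2.84 m^3/ha/year

2.84


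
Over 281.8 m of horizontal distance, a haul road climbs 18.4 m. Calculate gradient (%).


Formula: Gradient = rise / run * 100
Gradient = 18.4 / 281.8 * 100 = 6.5%

6.5


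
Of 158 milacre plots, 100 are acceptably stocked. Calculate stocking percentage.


Formula: Stocking % = stocked plots / total plots * 100
Stocking = 100 / 158 * 100
Stocking = 0.6329 * 100 = 63.3%

63.3


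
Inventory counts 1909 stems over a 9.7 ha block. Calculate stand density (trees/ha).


Formula: Stand Density = N_trees / Area_ha
Density = 1909 trees / 9.7 ha
Density = 197 trees/ha

197


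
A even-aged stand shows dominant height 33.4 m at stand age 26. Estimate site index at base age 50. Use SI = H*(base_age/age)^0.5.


Formula: SI = H_dom * (base_age / age)^0.5
Age ratio = 50 / 26 = 1.92308
sqrt(age_ratio) = 1.38675
SI = 33.4 * 1.38675 = 46.3 m

46.3


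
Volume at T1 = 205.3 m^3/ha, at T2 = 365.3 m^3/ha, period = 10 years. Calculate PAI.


Formula: PAI = (V_T2 - V_T1) / (T2 - T1)
Volume increment = 365.3 - 205.3 = 160.0 m^3/ha
PAI = 160.0 / 10 = 16.0 m^3/ha/year

16.0


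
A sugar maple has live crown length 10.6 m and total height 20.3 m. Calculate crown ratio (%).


Formula: Crown Ratio = (Crown Length / Total Height) * 100
CR = (10.6 m / 20.3 m) * 100
CR = 0.5222 * 100 = 52.2%

52.2


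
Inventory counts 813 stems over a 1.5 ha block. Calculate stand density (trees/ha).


Formula: Stand Density = N_trees / Area_ha
Density = 813 trees / 1.5 ha
Density = 542 trees/ha

542


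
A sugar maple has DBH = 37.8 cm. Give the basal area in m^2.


Formula: BA = pi * (DBH/2)^2 / 10000  (cm^2 to m^2)
Radius = DBH/2 = 37.8/2 = 18.9 cm
BA = pi * 18.9^2 / 10000
   = 1122.2083 cm^2 / 10000
   = 0.1122 m^2

0.1122


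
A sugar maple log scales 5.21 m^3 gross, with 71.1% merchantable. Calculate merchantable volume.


Formula: MV = V_total * (merchantable_pct / 100)
Merchantable fraction = 71.1% / 100 = 0.711
MV = 5.21 m^3 * 0.711 = 3.704 m^3

3.704


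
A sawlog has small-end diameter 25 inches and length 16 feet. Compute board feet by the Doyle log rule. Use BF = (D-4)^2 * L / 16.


Doyle: BF = (D - 4)^2 * L / 16
Adjusted diameter = 25 - 4 = 21 in
(D-4)^2 = 21^2 = 441
BF = 441 * 16 / 16 = 441 BF

441


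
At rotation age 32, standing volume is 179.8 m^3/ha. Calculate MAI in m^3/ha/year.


Formula: MAI = Total Volume / Stand Age
MAI = 179.8 m^3/ha / 32 years
MAI = 5.62 m^3/ha/year

5.62


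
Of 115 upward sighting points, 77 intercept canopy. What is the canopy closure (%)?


Formula: Canopy closure = covered points / total points * 100
Closure = 77 / 115 * 100
Closure = 0.6696 * 100 = 67.0%

67.0


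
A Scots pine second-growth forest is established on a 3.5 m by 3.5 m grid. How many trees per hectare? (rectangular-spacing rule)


Formula: TPH = 10000 m^2/ha / (spacing_x * spacing_y)
Area per tree = 3.5 m * 3.5 m = 12.25 m^2
TPH = 10000 / 12.25 = 816 trees/ha

816


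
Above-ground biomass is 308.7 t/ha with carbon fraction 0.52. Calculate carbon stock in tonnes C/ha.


Formula: Carbon Stock = Biomass * Carbon Fraction
C = 308.7 t/ha * 0.52
C = 160.5 t C/ha

160.5


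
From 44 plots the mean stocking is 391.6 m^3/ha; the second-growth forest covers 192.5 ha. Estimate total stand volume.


Formula: Total Volume = Mean Volume per ha * Total Area
Total Volume = 391.6 m^3/ha * 192.5 ha
Total Volume = 75383 m^3

75383


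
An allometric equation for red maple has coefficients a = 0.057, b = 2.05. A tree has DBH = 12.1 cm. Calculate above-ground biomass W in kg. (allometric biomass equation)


Formula: W = a * DBH^b  (allometric power law)
DBH^b = 12.1^2.05 = 165.8479
W = 0.057 * 165.8479 = 9.5 kg

9.5


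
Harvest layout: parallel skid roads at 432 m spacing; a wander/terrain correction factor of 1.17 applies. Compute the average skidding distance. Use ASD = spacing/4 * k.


Formula: ASD = (spacing / 4) * correction
Uncorrected distance = spacing / 4 = 432 / 4 = 108 m
ASD = 108 * 1.17 = 126 m

126


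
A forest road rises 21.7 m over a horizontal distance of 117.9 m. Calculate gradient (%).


Formula: Gradient = rise / run * 100
Gradient = 21.7 / 117.9 * 100 = 18.4%

18.4


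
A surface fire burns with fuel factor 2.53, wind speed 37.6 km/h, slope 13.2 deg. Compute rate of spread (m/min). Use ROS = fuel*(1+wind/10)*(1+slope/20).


Formula: ROS = fuel * (1 + wind/10) * (1 + slope/20)
Wind factor = 1 + 37.6/10 = 4.76
Slope factor = 1 + 13.2/20 = 1.66
ROS = 2.53 * 4.76 * 1.66 = 19.99 m/min

19.99


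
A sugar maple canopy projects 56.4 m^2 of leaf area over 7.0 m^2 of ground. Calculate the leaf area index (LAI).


Formula: LAI = total leaf area / ground area  (dimensionless)
LAI = 56.4 m^2 / 7.0 m^2
LAI = 8.06

8.06


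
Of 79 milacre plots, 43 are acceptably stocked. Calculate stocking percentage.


Formula: Stocking % = stocked plots / total plots * 100
Stocking = 43 / 79 * 100
Stocking = 0.5443 * 100 = 54.4%

54.4


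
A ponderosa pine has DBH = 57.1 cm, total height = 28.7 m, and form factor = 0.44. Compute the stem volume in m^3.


Formula: V = pi * (DBH/200)^2 * H * ff
Radius = DBH/200 = 57.1/200 = 0.2855 m
Radius^2 = 0.2855^2 = 0.08151025 m^2
V = pi * 0.08151025 * 28.7 * 0.44
V = 3.234 m^3

3.234


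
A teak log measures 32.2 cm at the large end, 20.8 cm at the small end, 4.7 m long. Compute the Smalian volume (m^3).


Smalian: V = (A1 + A2)/2 * L,  A = pi*(D/200)^2
A1 = pi*(32.2/200)^2 = 0.081433 m^2
A2 = pi*(20.8/200)^2 = 0.033979 m^2
V = (0.081433+0.033979)/2*4.7 = 0.2712 m^3

0.2712


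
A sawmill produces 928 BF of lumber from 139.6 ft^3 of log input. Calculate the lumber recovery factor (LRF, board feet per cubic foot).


Formula: LRF = Lumber Output (BF) / Log Input (ft^3)
LRF = 928 BF / 139.6 ft^3
LRF = 6.65 BF/ft^3

6.65


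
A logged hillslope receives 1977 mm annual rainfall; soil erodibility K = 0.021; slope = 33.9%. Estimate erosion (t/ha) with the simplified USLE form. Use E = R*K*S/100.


Formula: E = R * K * S / 100  (simplified USLE)
R * K = 1977 * 0.021 = 41.517
E = 41.517 * 33.9 / 100 = 14.07 t/ha

14.07


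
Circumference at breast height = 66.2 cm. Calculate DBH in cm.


Formula: DBH = C / pi
DBH = 66.2 / pi
pi = 3.14159...
DBH = 21.1 cm

21.1


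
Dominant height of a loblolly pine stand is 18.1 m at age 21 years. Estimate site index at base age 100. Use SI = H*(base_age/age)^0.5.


Formula: SI = H_dom * (base_age / age)^0.5
Age ratio = 100 / 21 = 4.7619
sqrt(age_ratio) = 2.18218
SI = 18.1 * 2.18218 = 39.5 m

39.5


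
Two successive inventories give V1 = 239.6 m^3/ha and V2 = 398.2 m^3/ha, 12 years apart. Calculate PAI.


Formula: PAI = (V_T2 - V_T1) / (T2 - T1)
Volume increment = 398.2 - 239.6 = 158.6 m^3/ha
PAI = 158.6 / 12 = 13.22 m^3/ha/year

13.22


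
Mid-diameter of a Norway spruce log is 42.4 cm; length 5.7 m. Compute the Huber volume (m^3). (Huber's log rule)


Huber: V = Am * L,  Am = pi*(Dm/200)^2
Am = pi*(42.4/200)^2 = 0.141196 m^2
V = 0.141196*5.7 = 0.8048 m^3

0.8048


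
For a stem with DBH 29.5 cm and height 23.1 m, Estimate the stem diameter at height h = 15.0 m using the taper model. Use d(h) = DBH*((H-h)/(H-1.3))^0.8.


Taper: d(h) = DBH * ((H - h) / (H - 1.3))^0.8
Numerator = H - h = 23.1 - 15.0 = 8.1 m
Denominator = H - 1.3 = 23.1 - 1.3 = 21.8 m
Ratio = 8.1 / 21.8 = 0.37156
d = 29.5 * 0.37156^0.8 = 13.4 cm

13.4


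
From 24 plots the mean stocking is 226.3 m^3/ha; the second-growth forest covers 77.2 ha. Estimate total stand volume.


Formula: Total Volume = Mean Volume per ha * Total Area
Total Volume = 226.3 m^3/ha * 77.2 ha
Total Volume = 17470 m^3

17470


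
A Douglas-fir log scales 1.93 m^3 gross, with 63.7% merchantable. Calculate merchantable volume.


Formula: MV = V_total * (merchantable_pct / 100)
Merchantable fraction = 63.7% / 100 = 0.637
MV = 1.93 m^3 * 0.637 = 1.229 m^3

1.229


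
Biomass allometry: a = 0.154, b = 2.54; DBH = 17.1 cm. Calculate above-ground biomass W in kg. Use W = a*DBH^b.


Formula: W = a * DBH^b  (allometric power law)
DBH^b = 17.1^2.54 = 1354.597
W = 0.154 * 1354.597 = 208.6 kg

208.6


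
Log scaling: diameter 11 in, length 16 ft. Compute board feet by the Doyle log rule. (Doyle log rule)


Doyle: BF = (D - 4)^2 * L / 16
Adjusted diameter = 11 - 4 = 7 in
(D-4)^2 = 7^2 = 49
BF = 49 * 16 / 16 = 49 BF

49


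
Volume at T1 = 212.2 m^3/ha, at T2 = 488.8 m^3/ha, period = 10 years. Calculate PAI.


Formula: PAI = (V_T2 - V_T1) / (T2 - T1)
Volume increment = 488.8 - 212.2 = 276.6 m^3/ha
PAI = 276.6 / 10 = 27.66 m^3/ha/year

27.66


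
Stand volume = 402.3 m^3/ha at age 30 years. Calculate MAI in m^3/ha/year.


Formula: MAI = Total Volume / Stand Age
MAI = 402.3 m^3/ha / 30 years
MAI = 13.41 m^3/ha/year

13.41


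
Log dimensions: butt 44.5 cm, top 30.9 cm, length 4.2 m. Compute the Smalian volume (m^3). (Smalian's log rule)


Smalian: V = (A1 + A2)/2 * L,  A = pi*(D/200)^2
A1 = pi*(44.5/200)^2 = 0.155528 m^2
A2 = pi*(30.9/200)^2 = 0.074991 m^2
V = (0.155528+0.074991)/2*4.2 = 0.4841 m^3

0.4841


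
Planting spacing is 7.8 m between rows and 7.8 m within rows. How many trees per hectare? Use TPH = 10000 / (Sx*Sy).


Formula: TPH = 10000 m^2/ha / (spacing_x * spacing_y)
Area per tree = 7.8 m * 7.8 m = 60.84 m^2
TPH = 10000 / 60.84 = 164 trees/ha

164


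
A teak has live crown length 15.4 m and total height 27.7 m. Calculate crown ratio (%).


Formula: Crown Ratio = (Crown Length / Total Height) * 100
CR = (15.4 m / 27.7 m) * 100
CR = 0.556 * 100 = 55.6%

55.6


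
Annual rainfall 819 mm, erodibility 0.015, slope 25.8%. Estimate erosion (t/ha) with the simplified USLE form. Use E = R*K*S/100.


Formula: E = R * K * S / 100  (simplified USLE)
R * K = 819 * 0.015 = 12.285
E = 12.285 * 25.8 / 100 = 3.17 t/ha

3.17


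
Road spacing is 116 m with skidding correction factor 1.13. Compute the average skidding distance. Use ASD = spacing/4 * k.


Formula: ASD = (spacing / 4) * correction
Uncorrected distance = spacing / 4 = 116 / 4 = 29 m
ASD = 29 * 1.13 = 33 m

33


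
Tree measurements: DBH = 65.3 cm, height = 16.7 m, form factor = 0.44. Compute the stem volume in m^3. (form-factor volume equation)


Formula: V = pi * (DBH/200)^2 * H * ff
Radius = DBH/200 = 65.3/200 = 0.3265 m
Radius^2 = 0.3265^2 = 0.10660225 m^2
V = pi * 0.10660225 * 16.7 * 0.44
V = 2.461 m^3

2.461


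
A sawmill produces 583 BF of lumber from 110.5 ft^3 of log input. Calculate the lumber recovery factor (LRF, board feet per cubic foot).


Formula: LRF = Lumber Output (BF) / Log Input (ft^3)
LRF = 583 BF / 110.5 ft^3
LRF = 5.28 BF/ft^3

5.28


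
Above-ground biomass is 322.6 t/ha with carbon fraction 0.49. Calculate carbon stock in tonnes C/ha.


Formula: Carbon Stock = Biomass * Carbon Fraction
C = 322.6 t/ha * 0.49
C = 158.1 t C/ha

158.1


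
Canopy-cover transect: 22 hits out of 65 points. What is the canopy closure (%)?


Formula: Canopy closure = covered points / total points * 100
Closure = 22 / 65 * 100
Closure = 0.3385 * 100 = 33.8%

33.8


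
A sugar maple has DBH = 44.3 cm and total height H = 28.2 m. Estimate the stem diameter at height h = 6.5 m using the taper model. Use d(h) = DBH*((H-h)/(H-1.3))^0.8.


Taper: d(h) = DBH * ((H - h) / (H - 1.3))^0.8
Numerator = H - h = 28.2 - 6.5 = 21.7 m
Denominator = H - 1.3 = 28.2 - 1.3 = 26.9 m
Ratio = 21.7 / 26.9 = 0.80669
d = 44.3 * 0.80669^0.8 = 37.3 cm

37.3


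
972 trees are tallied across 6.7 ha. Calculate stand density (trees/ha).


Formula: Stand Density = N_trees / Area_ha
Density = 972 trees / 6.7 ha
Density = 145 trees/ha

145


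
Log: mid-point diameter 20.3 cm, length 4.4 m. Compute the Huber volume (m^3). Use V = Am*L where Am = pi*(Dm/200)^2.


Huber: V = Am * L,  Am = pi*(Dm/200)^2
Am = pi*(20.3/200)^2 = 0.032365 m^2
V = 0.032365*4.4 = 0.1424 m^3

0.1424


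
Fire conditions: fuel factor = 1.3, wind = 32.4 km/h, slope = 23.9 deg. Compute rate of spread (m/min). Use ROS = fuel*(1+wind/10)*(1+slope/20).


Formula: ROS = fuel * (1 + wind/10) * (1 + slope/20)
Wind factor = 1 + 32.4/10 = 4.24
Slope factor = 1 + 23.9/20 = 2.195
ROS = 1.3 * 4.24 * 2.195 = 12.1 m/min

12.1


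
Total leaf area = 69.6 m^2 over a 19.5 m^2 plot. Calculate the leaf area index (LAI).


Formula: LAI = total leaf area / ground area  (dimensionless)
LAI = 69.6 m^2 / 19.5 m^2
LAI = 3.57

3.57


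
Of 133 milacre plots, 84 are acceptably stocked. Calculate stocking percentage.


Formula: Stocking % = stocked plots / total plots * 100
Stocking = 84 / 133 * 100
Stocking = 0.6316 * 100 = 63.2%

63.2


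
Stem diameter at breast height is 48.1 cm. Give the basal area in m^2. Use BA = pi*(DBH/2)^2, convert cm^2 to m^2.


Formula: BA = pi * (DBH/2)^2 / 10000  (cm^2 to m^2)
Radius = DBH/2 = 48.1/2 = 24.05 cm
BA = pi * 24.05^2 / 10000
   = 1817.105 cm^2 / 10000
   = 0.1817 m^2

0.1817


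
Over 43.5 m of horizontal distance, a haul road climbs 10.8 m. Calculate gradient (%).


Formula: Gradient = rise / run * 100
Gradient = 10.8 / 43.5 * 100 = 24.8%

24.8
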